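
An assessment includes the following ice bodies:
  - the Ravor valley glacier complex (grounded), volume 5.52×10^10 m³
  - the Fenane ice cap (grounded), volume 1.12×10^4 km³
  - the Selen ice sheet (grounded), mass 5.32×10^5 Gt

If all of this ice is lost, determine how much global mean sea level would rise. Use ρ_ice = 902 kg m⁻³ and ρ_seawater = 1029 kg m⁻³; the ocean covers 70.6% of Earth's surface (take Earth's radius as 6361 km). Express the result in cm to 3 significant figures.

≈ 147 cm

Ravor: 5.52×10^10 m³ × (902/1029) = 4.839×10^10 m³ of water.
Fenane: 1.12×10^4 km³ × (902/1029) = 9818 km³ of water.
Selen: 5.32×10^5 Gt = 5.320×10^17 kg; dividing by ρ_w = 1029 kg m⁻³ gives 5.170×10^14 m³ of water.
Total added water ≈ 5.269×10^14 m³ over 3.59×10^14 m² → Δh = 1.47 m = 147 cm.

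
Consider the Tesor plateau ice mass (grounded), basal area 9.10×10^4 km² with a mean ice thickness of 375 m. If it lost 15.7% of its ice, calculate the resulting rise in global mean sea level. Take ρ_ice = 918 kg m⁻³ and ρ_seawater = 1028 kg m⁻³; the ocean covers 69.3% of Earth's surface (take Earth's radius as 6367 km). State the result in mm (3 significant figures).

Tesor: ice volume = 9.10×10^4 km² × 375 m = 3.412×10^4 km³; 0.157 × 3.412×10^4 × (918/1028) = 4784 km³ of water.
Spread over 3.53×10^14 m² of ocean, Δh = 4.784×10^12 / 3.53×10^14 = 0.0136 m = 13.6 mm.

≈ 13.6 mm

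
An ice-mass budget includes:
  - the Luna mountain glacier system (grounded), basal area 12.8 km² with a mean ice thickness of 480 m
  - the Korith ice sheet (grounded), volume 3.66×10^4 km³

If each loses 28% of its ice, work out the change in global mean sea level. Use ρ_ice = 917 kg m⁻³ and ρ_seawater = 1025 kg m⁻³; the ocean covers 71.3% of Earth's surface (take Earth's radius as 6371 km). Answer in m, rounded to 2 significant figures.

≈ 0.025 m

Luna: ice volume = 12.8 km² × 480 m = 6.144 km³; 0.28 × 6.144 × (917/1025) = 1.539 km³ of water.
Korith: 0.28 × 3.66×10^4 km³ × (917/1025) = 9168 km³ of water.
Total added water ≈ 9.170×10^12 m³ over 3.64×10^14 m² → Δh = 0.0252 m.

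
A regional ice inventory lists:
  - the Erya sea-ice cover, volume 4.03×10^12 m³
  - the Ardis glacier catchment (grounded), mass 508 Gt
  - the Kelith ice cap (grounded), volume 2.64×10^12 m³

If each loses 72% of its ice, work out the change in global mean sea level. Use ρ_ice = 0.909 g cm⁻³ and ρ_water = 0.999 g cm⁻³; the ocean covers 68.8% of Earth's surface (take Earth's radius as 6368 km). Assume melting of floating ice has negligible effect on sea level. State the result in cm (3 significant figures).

≈ 0.598 cm

The Erya sea-ice cover is floating and already displaces its own weight of water, so its melt adds essentially nothing to sea level.
Ardis: 0.72 × 508 Gt = 3.658×10^14 kg; dividing by ρ_w = 0.999 g cm⁻³ = 999 kg m⁻³ gives 3.661×10^11 m³ of water.
Kelith: 0.72 × 2.64×10^12 m³ × (909/999) = 1.730×10^12 m³ of water.
Total added water ≈ 2.096×10^12 m³ over 3.51×10^14 m² → Δh = 5.98×10^-3 m = 0.598 cm.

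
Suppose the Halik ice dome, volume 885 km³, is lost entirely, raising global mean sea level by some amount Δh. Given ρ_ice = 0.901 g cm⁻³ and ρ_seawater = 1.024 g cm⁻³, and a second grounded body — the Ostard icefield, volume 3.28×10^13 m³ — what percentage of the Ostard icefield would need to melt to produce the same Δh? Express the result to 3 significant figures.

Equal sea-level rise means equal mass of meltwater, i.e. equal mass of ice lost.
Ice mass of Halik: 7.974×10^14 kg; ice mass of Ostard: 2.955×10^16 kg.
Fraction required = 7.974×10^14 / 2.955×10^16 = 0.0270 → 2.70 %.

≈ 2.70 %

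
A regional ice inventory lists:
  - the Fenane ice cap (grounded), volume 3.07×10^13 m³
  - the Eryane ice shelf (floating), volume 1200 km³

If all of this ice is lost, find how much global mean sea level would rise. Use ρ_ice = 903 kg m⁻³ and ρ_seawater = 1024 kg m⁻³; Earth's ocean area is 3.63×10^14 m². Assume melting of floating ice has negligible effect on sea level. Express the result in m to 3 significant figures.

Fenane: 3.07×10^13 m³ × (903/1024) = 2.707×10^13 m³ of water.
The Eryane ice shelf is floating and already displaces its own weight of water, so its melt adds essentially nothing to sea level.
Total added water ≈ 2.707×10^13 m³ over 3.63×10^14 m² → Δh = 0.0746 m.

≈ 0.0746 m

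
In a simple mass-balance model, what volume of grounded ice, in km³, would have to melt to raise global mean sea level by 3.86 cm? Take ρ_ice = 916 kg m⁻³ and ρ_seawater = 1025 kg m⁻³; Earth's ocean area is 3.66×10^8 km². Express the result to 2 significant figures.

≈ 1.6×10^4 km³

Required water volume = Δh × A = 0.0386 m × 3.66×10^14 m² = 1.413×10^13 m³ = 1.413×10^4 km³.
Ice volume = water volume × ρ_w/ρ_ice = 1.413×10^4 × 1025/916 = 1.6×10^4 km³.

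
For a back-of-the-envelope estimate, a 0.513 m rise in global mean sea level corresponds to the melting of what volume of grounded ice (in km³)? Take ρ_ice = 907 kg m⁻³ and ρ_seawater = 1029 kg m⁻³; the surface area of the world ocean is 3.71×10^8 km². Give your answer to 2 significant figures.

Required water volume = Δh × A = 0.513 m × 3.71×10^14 m² = 1.903×10^14 m³ = 1.903×10^5 km³.
Ice volume = water volume × ρ_w/ρ_ice = 1.903×10^5 × 1029/907 = 2.2×10^5 km³.

≈ 2.2×10^5 km³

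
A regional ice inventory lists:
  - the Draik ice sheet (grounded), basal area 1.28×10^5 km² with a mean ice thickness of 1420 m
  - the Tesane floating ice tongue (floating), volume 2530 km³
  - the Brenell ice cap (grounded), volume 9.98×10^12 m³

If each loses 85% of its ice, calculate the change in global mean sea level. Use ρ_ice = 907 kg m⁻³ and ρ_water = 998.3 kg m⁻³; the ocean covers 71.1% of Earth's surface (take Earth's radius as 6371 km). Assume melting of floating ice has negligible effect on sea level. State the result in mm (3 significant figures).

Draik: ice volume = 1.28×10^5 km² × 1420 m = 1.818×10^5 km³; 0.85 × 1.818×10^5 × (907/998.3) = 1.404×10^5 km³ of water.
The Tesane floating ice tongue is floating and already displaces its own weight of water, so its melt adds essentially nothing to sea level.
Brenell: 0.85 × 9.98×10^12 m³ × (907/998.3) = 7.707×10^12 m³ of water.
Total added water ≈ 1.481×10^14 m³ over 3.63×10^14 m² → Δh = 0.408 m = 408 mm.

≈ 408 mm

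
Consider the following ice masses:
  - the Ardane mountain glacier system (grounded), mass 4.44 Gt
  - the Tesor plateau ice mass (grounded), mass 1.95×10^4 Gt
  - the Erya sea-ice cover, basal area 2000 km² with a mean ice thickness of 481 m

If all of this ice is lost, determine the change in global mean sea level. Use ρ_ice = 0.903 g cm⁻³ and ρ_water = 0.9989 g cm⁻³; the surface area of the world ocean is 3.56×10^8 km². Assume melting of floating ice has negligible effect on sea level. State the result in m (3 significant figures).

≈ 0.0548 m

Ardane: 4.44 Gt = 4.440×10^12 kg; dividing by ρ_w = 0.9989 g cm⁻³ = 998.9 kg m⁻³ gives 4.445×10^9 m³ of water.
Tesor: 1.95×10^4 Gt = 1.950×10^16 kg; dividing by ρ_w = 998.9 kg m⁻³ gives 1.952×10^13 m³ of water.
The Erya sea-ice cover is floating and already displaces its own weight of water, so its melt adds essentially nothing to sea level.
Total added water ≈ 1.953×10^13 m³ over 3.56×10^14 m² → Δh = 0.0548 m.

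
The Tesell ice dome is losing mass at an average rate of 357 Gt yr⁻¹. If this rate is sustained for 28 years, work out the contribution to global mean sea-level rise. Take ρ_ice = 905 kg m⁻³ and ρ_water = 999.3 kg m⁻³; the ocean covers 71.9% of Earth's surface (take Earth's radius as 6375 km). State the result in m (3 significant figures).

≈ 0.0272 m

Total mass lost = 357 Gt/yr × 28 yr = 9996 Gt = 9.996×10^15 kg.
ρ_w = 999.3 kg m⁻³, so water volume = 9.996×10^15 / 999.3 = 1.000×10^13 m³.
Δh = 1.000×10^13 / 3.67×10^14 = 0.0272 m.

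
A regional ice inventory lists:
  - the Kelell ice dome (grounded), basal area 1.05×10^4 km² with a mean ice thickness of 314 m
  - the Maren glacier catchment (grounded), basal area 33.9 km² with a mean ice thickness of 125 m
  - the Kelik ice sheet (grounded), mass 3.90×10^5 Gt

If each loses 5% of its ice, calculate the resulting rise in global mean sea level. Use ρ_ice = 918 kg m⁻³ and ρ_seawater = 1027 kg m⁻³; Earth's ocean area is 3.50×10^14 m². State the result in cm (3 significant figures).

≈ 5.47 cm

Kelell: ice volume = 1.05×10^4 km² × 314 m = 3297 km³; 0.05 × 3297 × (918/1027) = 147.4 km³ of water.
Maren: ice volume = 33.9 km² × 125 m = 4.237 km³; 0.05 × 4.237 × (918/1027) = 0.1894 km³ of water.
Kelik: 0.05 × 3.90×10^5 Gt = 1.950×10^16 kg; dividing by ρ_w = 1027 kg m⁻³ gives 1.899×10^13 m³ of water.
Total added water ≈ 1.913×10^13 m³ over 3.50×10^14 m² → Δh = 0.0547 m = 5.47 cm.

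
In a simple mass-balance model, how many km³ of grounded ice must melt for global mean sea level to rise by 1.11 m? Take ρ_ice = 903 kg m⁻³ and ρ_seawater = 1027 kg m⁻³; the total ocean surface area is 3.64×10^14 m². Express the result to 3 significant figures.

≈ 4.60×10^5 km³

Required water volume = Δh × A = 1.11 m × 3.64×10^14 m² = 4.040×10^14 m³ = 4.040×10^5 km³.
Ice volume = water volume × ρ_w/ρ_ice = 4.040×10^5 × 1027/903 = 4.60×10^5 km³.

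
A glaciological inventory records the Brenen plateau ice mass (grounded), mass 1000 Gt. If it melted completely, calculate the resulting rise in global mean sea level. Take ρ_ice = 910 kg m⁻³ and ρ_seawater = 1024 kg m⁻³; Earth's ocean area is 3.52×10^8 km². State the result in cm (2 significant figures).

Brenen: 1000 Gt = 1.000×10^15 kg; dividing by ρ_w = 1024 kg m⁻³ gives 9.766×10^11 m³ of water.
Spread over 3.52×10^14 m² of ocean, Δh = 9.766×10^11 / 3.52×10^14 = 2.77×10^-3 m = 0.28 cm.

≈ 0.28 cm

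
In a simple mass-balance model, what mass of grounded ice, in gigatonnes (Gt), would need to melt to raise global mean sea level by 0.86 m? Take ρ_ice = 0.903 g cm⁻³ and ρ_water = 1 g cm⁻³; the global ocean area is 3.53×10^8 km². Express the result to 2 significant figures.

Required water volume = Δh × A = 0.86 m × 3.53×10^14 m² = 3.036×10^14 m³.
ρ_w = 1 g cm⁻³ = 1000 kg m⁻³, so the mass of water = 3.036×10^14 m³ × 1000 kg m⁻³ = 3.036×10^17 kg = 3.0×10^5 Gt (and the same mass of ice, by conservation).

≈ 3.0×10^5 Gt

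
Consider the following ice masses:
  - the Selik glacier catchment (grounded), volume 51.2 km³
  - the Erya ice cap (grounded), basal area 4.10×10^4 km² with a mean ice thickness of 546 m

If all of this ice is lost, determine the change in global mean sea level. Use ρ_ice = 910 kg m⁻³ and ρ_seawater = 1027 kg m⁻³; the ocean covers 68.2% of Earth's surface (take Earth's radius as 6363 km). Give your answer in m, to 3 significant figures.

≈ 0.0573 m

Selik: 51.2 km³ × (910/1027) = 45.37 km³ of water.
Erya: ice volume = 4.10×10^4 km² × 546 m = 2.239×10^4 km³; 2.239×10^4 × (910/1027) = 1.984×10^4 km³ of water.
Total added water ≈ 1.988×10^13 m³ over 3.47×10^14 m² → Δh = 0.0573 m.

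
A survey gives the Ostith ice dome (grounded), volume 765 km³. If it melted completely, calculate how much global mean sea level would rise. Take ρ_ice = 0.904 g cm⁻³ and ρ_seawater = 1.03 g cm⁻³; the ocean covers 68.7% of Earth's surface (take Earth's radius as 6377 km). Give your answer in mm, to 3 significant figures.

≈ 1.91 mm

Ostith: 765 km³ × (904/1030) = 671.4 km³ of water.
Spread over 3.51×10^14 m² of ocean, Δh = 6.714×10^11 / 3.51×10^14 = 1.91×10^-3 m = 1.91 mm.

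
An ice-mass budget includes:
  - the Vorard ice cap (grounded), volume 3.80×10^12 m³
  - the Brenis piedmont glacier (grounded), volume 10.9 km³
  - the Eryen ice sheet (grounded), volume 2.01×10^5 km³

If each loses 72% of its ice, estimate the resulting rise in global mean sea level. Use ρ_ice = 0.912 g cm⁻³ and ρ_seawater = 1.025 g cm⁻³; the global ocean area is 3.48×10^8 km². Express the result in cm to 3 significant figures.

≈ 37.7 cm

Vorard: 0.72 × 3.80×10^12 m³ × (912/1025) = 2.434×10^12 m³ of water.
Brenis: 0.72 × 10.9 km³ × (912/1025) = 6.983 km³ of water.
Eryen: 0.72 × 2.01×10^5 km³ × (912/1025) = 1.288×10^5 km³ of water.
Total added water ≈ 1.312×10^14 m³ over 3.48×10^14 m² → Δh = 0.377 m = 37.7 cm.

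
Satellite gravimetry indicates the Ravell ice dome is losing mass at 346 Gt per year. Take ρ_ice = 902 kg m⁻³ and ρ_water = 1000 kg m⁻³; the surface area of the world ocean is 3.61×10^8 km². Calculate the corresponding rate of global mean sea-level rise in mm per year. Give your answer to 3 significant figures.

ρ_w = 1000 kg m⁻³. Annual water volume added = 346 Gt / ρ_w = 3.460×10^14 kg / 1000 kg m⁻³ = 3.460×10^11 m³.
Δh per year = 3.460×10^11 / 3.61×10^14 = 9.58×10^-4 m = 0.958 mm.

≈ 0.958 mm/yr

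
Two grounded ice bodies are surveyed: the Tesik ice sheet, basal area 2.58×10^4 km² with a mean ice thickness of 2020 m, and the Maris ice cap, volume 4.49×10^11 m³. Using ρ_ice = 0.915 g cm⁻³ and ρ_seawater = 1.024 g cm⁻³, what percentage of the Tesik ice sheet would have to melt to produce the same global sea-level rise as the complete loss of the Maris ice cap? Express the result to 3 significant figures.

≈ 0.862 %

Equal sea-level rise means equal mass of meltwater, i.e. equal mass of ice lost.
Ice mass of Maris: 4.108×10^14 kg; ice mass of Tesik: 4.769×10^16 kg.
Fraction required = 4.108×10^14 / 4.769×10^16 = 8.62×10^-3 → 0.862 %.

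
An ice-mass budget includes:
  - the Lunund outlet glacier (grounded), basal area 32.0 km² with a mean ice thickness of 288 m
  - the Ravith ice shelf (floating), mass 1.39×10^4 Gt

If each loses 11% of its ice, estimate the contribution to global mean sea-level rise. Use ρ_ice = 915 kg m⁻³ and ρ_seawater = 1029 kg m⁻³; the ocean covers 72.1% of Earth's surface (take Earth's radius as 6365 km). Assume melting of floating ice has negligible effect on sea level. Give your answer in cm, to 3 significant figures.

Lunund: ice volume = 32.0 km² × 288 m = 9.216 km³; 0.11 × 9.216 × (915/1029) = 0.9014 km³ of water.
The Ravith ice shelf is floating and already displaces its own weight of water, so its melt adds essentially nothing to sea level.
Total added water ≈ 9.014×10^8 m³ over 3.67×10^14 m² → Δh = 2.46×10^-6 m = 2.46×10^-4 cm.

≈ 2.46×10^-4 cm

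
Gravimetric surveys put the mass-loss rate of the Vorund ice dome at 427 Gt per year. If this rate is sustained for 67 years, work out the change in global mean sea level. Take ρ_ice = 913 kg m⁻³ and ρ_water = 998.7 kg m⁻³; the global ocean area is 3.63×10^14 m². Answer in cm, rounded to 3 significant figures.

≈ 7.89 cm

Total mass lost = 427 Gt/yr × 67 yr = 2.861×10^4 Gt = 2.861×10^16 kg.
ρ_w = 998.7 kg m⁻³, so water volume = 2.861×10^16 / 998.7 = 2.865×10^13 m³.
Δh = 2.865×10^13 / 3.63×10^14 = 0.0789 m = 7.89 cm.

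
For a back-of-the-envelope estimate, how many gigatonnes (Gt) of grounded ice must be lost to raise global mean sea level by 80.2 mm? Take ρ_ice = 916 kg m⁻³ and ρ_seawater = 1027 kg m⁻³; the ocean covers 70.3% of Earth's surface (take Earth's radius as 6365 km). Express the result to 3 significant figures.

≈ 2.95×10^4 Gt

Required water volume = Δh × A = 0.0802 m × 3.58×10^14 m² = 2.870×10^13 m³.
ρ_w = 1027 kg m⁻³, so the mass of water = 2.870×10^13 m³ × 1027 kg m⁻³ = 2.948×10^16 kg = 2.95×10^4 Gt (and the same mass of ice, by conservation).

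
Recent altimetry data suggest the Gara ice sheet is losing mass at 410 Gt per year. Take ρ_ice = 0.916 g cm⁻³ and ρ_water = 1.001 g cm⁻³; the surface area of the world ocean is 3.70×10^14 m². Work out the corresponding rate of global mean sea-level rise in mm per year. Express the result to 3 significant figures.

≈ 1.11 mm/yr

ρ_w = 1.001 g cm⁻³ = 1001 kg m⁻³. Annual water volume added = 410 Gt / ρ_w = 4.100×10^14 kg / 1001 kg m⁻³ = 4.096×10^11 m³.
Δh per year = 4.096×10^11 / 3.70×10^14 = 1.11×10^-3 m = 1.11 mm.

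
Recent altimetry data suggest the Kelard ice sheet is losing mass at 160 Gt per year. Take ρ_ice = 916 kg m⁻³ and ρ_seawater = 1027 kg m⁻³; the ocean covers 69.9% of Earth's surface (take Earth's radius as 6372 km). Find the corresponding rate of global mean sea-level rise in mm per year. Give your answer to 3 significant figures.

≈ 0.437 mm/yr

ρ_w = 1027 kg m⁻³. Annual water volume added = 160 Gt / ρ_w = 1.600×10^14 kg / 1027 kg m⁻³ = 1.558×10^11 m³.
Δh per year = 1.558×10^11 / 3.57×10^14 = 4.37×10^-4 m = 0.437 mm.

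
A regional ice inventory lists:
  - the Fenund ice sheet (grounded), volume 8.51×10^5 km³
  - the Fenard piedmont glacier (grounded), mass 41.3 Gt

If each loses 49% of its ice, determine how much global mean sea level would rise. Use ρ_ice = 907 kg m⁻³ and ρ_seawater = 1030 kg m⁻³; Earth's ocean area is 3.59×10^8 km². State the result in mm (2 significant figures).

≈ 1000 mm

Fenund: 0.49 × 8.51×10^5 km³ × (907/1030) = 3.672×10^5 km³ of water.
Fenard: 0.49 × 41.3 Gt = 2.024×10^13 kg; dividing by ρ_w = 1030 kg m⁻³ gives 1.965×10^10 m³ of water.
Total added water ≈ 3.672×10^14 m³ over 3.59×10^14 m² → Δh = 1.02 m = 1000 mm.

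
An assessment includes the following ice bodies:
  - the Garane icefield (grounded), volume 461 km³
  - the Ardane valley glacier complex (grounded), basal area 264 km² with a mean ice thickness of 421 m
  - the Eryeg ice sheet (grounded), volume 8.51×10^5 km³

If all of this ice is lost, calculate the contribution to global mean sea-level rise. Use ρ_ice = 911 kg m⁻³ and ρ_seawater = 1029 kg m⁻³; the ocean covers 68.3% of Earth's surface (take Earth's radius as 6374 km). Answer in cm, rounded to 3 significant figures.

≈ 216 cm

Garane: 461 km³ × (911/1029) = 408.1 km³ of water.
Ardane: ice volume = 264 km² × 421 m = 111.1 km³; 111.1 × (911/1029) = 98.40 km³ of water.
Eryeg: 8.51×10^5 km³ × (911/1029) = 7.534×10^5 km³ of water.
Total added water ≈ 7.539×10^14 m³ over 3.49×10^14 m² → Δh = 2.16 m = 216 cm.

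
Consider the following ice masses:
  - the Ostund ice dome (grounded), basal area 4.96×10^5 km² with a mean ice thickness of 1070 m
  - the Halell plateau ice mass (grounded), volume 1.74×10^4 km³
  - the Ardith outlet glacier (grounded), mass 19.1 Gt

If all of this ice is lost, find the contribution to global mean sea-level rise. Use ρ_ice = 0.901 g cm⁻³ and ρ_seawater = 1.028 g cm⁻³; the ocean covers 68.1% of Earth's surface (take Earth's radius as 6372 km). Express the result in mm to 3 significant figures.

≈ 1380 mm

Ostund: ice volume = 4.96×10^5 km² × 1070 m = 5.307×10^5 km³; 5.307×10^5 × (901/1028) = 4.652×10^5 km³ of water.
Halell: 1.74×10^4 km³ × (901/1028) = 1.525×10^4 km³ of water.
Ardith: 19.1 Gt = 1.910×10^13 kg; dividing by ρ_w = 1.028 g cm⁻³ = 1028 kg m⁻³ gives 1.858×10^10 m³ of water.
Total added water ≈ 4.804×10^14 m³ over 3.47×10^14 m² → Δh = 1.38 m = 1380 mm.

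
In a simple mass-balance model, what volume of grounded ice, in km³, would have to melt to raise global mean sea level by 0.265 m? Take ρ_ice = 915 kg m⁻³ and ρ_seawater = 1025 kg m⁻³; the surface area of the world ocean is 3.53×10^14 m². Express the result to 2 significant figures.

≈ 1.0×10^5 km³

Required water volume = Δh × A = 0.265 m × 3.53×10^14 m² = 9.354×10^13 m³ = 9.354×10^4 km³.
Ice volume = water volume × ρ_w/ρ_ice = 9.354×10^4 × 1025/915 = 1.0×10^5 km³.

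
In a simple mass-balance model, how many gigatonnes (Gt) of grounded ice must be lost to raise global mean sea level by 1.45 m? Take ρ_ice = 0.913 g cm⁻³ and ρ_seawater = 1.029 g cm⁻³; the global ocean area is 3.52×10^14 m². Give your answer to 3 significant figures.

≈ 5.25×10^5 Gt

Required water volume = Δh × A = 1.45 m × 3.52×10^14 m² = 5.104×10^14 m³.
ρ_w = 1.029 g cm⁻³ = 1029 kg m⁻³, so the mass of water = 5.104×10^14 m³ × 1029 kg m⁻³ = 5.252×10^17 kg = 5.25×10^5 Gt (and the same mass of ice, by conservation).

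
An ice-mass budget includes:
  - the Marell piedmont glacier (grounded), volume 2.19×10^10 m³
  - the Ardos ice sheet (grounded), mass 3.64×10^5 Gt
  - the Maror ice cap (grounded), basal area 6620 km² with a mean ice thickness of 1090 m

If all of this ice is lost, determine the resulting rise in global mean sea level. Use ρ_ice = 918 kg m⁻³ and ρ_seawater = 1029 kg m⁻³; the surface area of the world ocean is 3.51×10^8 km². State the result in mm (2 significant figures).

≈ 1000 mm

Marell: 2.19×10^10 m³ × (918/1029) = 1.954×10^10 m³ of water.
Ardos: 3.64×10^5 Gt = 3.640×10^17 kg; dividing by ρ_w = 1029 kg m⁻³ gives 3.537×10^14 m³ of water.
Maror: ice volume = 6620 km² × 1090 m = 7216 km³; 7216 × (918/1029) = 6437 km³ of water.
Total added water ≈ 3.602×10^14 m³ over 3.51×10^14 m² → Δh = 1.03 m = 1000 mm.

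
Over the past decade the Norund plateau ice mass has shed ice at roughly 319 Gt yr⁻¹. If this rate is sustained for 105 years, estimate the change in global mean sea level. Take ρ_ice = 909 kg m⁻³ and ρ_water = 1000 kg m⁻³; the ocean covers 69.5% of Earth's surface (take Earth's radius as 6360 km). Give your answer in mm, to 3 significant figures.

Total mass lost = 319 Gt/yr × 105 yr = 3.350×10^4 Gt = 3.350×10^16 kg.
ρ_w = 1000 kg m⁻³, so water volume = 3.350×10^16 / 1000 = 3.350×10^13 m³.
Δh = 3.350×10^13 / 3.53×10^14 = 0.0948 m = 94.8 mm.

≈ 94.8 mm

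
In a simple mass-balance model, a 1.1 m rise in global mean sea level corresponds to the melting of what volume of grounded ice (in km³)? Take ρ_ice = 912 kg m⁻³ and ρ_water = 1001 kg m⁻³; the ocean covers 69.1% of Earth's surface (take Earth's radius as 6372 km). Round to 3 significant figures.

≈ 4.26×10^5 km³

Required water volume = Δh × A = 1.1 m × 3.53×10^14 m² = 3.878×10^14 m³ = 3.878×10^5 km³.
Ice volume = water volume × ρ_w/ρ_ice = 3.878×10^5 × 1001/912 = 4.26×10^5 km³.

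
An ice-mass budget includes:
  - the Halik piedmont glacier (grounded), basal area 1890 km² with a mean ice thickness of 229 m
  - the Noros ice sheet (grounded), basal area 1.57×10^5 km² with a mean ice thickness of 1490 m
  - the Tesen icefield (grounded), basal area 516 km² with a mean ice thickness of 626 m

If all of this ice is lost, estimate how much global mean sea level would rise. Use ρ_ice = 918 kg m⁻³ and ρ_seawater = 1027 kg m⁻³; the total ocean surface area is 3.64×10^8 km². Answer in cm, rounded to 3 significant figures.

Halik: ice volume = 1890 km² × 229 m = 432.8 km³; 432.8 × (918/1027) = 386.9 km³ of water.
Noros: ice volume = 1.57×10^5 km² × 1490 m = 2.339×10^5 km³; 2.339×10^5 × (918/1027) = 2.091×10^5 km³ of water.
Tesen: ice volume = 516 km² × 626 m = 323.0 km³; 323.0 × (918/1027) = 288.7 km³ of water.
Total added water ≈ 2.098×10^14 m³ over 3.64×10^14 m² → Δh = 0.576 m = 57.6 cm.

≈ 57.6 cm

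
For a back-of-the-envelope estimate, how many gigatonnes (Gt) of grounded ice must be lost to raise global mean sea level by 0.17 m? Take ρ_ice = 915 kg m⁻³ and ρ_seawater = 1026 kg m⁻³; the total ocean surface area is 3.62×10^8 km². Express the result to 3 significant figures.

Required water volume = Δh × A = 0.17 m × 3.62×10^14 m² = 6.154×10^13 m³.
ρ_w = 1026 kg m⁻³, so the mass of water = 6.154×10^13 m³ × 1026 kg m⁻³ = 6.314×10^16 kg = 6.31×10^4 Gt (and the same mass of ice, by conservation).

≈ 6.31×10^4 Gt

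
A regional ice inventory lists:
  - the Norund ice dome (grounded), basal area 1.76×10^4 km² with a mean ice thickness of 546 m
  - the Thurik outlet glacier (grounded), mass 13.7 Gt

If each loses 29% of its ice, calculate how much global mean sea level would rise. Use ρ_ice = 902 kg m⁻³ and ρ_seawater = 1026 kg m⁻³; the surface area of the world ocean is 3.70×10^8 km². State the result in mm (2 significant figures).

≈ 6.6 mm

Norund: ice volume = 1.76×10^4 km² × 546 m = 9610 km³; 0.29 × 9610 × (902/1026) = 2450 km³ of water.
Thurik: 0.29 × 13.7 Gt = 3.973×10^12 kg; dividing by ρ_w = 1026 kg m⁻³ gives 3.872×10^9 m³ of water.
Total added water ≈ 2.454×10^12 m³ over 3.70×10^14 m² → Δh = 6.63×10^-3 m = 6.6 mm.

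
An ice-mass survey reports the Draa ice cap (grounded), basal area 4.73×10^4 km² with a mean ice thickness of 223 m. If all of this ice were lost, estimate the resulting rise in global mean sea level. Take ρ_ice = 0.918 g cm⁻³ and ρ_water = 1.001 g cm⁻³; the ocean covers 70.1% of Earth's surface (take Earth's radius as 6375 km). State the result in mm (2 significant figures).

≈ 27 mm

Draa: ice volume = 4.73×10^4 km² × 223 m = 1.055×10^4 km³; 1.055×10^4 × (918/1001) = 9673 km³ of water.
Spread over 3.58×10^14 m² of ocean, Δh = 9.673×10^12 / 3.58×10^14 = 0.0270 m = 27 mm.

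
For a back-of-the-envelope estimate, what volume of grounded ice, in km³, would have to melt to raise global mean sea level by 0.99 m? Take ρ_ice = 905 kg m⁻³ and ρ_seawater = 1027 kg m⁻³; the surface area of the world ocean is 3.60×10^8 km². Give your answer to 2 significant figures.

Required water volume = Δh × A = 0.99 m × 3.60×10^14 m² = 3.564×10^14 m³ = 3.564×10^5 km³.
Ice volume = water volume × ρ_w/ρ_ice = 3.564×10^5 × 1027/905 = 4.0×10^5 km³.

≈ 4.0×10^5 km³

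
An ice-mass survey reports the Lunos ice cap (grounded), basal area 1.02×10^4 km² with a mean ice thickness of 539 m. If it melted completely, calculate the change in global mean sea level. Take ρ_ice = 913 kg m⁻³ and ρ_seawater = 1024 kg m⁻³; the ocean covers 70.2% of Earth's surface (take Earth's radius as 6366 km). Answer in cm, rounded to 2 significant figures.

Lunos: ice volume = 1.02×10^4 km² × 539 m = 5498 km³; 5498 × (913/1024) = 4902 km³ of water.
Spread over 3.58×10^14 m² of ocean, Δh = 4.902×10^12 / 3.58×10^14 = 0.0137 m = 1.4 cm.

≈ 1.4 cm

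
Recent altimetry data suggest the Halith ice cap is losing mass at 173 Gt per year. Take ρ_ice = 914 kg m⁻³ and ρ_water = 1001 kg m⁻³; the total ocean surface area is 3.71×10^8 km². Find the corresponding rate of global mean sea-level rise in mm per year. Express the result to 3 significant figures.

ρ_w = 1001 kg m⁻³. Annual water volume added = 173 Gt / ρ_w = 1.730×10^14 kg / 1001 kg m⁻³ = 1.728×10^11 m³.
Δh per year = 1.728×10^11 / 3.71×10^14 = 4.66×10^-4 m = 0.466 mm.

≈ 0.466 mm/yr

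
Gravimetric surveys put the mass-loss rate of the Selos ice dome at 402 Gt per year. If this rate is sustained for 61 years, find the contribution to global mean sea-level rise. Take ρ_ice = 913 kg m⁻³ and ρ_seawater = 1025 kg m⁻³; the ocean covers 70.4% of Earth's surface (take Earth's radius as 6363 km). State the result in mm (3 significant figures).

≈ 66.8 mm

Total mass lost = 402 Gt/yr × 61 yr = 2.452×10^4 Gt = 2.452×10^16 kg.
ρ_w = 1025 kg m⁻³, so water volume = 2.452×10^16 / 1025 = 2.392×10^13 m³.
Δh = 2.392×10^13 / 3.58×10^14 = 0.0668 m = 66.8 mm.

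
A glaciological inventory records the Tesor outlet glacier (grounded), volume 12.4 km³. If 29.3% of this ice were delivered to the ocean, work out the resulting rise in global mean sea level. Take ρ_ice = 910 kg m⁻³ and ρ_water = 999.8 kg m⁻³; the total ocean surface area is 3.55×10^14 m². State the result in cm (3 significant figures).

Tesor: 0.293 × 12.4 km³ × (910/999.8) = 3.307 km³ of water.
Spread over 3.55×10^14 m² of ocean, Δh = 3.307×10^9 / 3.55×10^14 = 9.32×10^-6 m = 9.32×10^-4 cm.

≈ 9.32×10^-4 cm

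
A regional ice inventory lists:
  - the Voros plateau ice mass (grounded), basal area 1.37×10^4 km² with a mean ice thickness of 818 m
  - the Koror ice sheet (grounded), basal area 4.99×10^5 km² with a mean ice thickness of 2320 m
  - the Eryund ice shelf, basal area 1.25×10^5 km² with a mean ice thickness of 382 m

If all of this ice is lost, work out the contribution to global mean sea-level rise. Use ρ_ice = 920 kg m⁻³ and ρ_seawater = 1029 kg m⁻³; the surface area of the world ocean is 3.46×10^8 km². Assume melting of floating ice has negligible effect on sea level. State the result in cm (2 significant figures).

≈ 300 cm

Voros: ice volume = 1.37×10^4 km² × 818 m = 1.121×10^4 km³; 1.121×10^4 × (920/1029) = 1.002×10^4 km³ of water.
Koror: ice volume = 4.99×10^5 km² × 2320 m = 1.158×10^6 km³; 1.158×10^6 × (920/1029) = 1.035×10^6 km³ of water.
The Eryund ice shelf is floating and already displaces its own weight of water, so its melt adds essentially nothing to sea level.
Total added water ≈ 1.045×10^15 m³ over 3.46×10^14 m² → Δh = 3.02 m = 300 cm.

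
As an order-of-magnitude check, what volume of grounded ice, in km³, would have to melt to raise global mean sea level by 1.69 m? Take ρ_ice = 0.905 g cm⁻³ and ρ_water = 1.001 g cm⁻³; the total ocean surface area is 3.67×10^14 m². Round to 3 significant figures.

≈ 6.86×10^5 km³

Required water volume = Δh × A = 1.69 m × 3.67×10^14 m² = 6.202×10^14 m³ = 6.202×10^5 km³.
Ice volume = water volume × ρ_w/ρ_ice = 6.202×10^5 × 1001/905 = 6.86×10^5 km³.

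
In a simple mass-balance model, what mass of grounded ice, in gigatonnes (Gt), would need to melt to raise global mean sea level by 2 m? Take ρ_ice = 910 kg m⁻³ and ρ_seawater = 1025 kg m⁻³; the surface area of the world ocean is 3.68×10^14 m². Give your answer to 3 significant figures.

≈ 7.54×10^5 Gt

Required water volume = Δh × A = 2 m × 3.68×10^14 m² = 7.360×10^14 m³.
ρ_w = 1025 kg m⁻³, so the mass of water = 7.360×10^14 m³ × 1025 kg m⁻³ = 7.544×10^17 kg = 7.54×10^5 Gt (and the same mass of ice, by conservation).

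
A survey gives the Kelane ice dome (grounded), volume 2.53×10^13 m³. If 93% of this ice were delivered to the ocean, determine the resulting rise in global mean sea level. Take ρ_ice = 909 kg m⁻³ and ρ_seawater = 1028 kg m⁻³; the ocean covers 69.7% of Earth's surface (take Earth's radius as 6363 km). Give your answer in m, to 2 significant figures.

Kelane: 0.93 × 2.53×10^13 m³ × (909/1028) = 2.081×10^13 m³ of water.
Spread over 3.55×10^14 m² of ocean, Δh = 2.081×10^13 / 3.55×10^14 = 0.0587 m.

≈ 0.059 m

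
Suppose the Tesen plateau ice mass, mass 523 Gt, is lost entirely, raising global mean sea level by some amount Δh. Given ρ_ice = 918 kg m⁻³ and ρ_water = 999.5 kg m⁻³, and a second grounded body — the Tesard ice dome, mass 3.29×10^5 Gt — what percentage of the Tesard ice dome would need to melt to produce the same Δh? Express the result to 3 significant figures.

≈ 0.159 %

Equal sea-level rise means equal mass of meltwater, i.e. equal mass of ice lost.
Ice mass of Tesen: 5.230×10^14 kg; ice mass of Tesard: 3.290×10^17 kg.
Fraction required = 5.230×10^14 / 3.290×10^17 = 1.59×10^-3 → 0.159 %.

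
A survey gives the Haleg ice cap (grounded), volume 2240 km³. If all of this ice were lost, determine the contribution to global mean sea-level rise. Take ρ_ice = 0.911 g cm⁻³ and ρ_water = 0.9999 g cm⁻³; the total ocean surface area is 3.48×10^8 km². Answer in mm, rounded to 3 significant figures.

Haleg: 2240 km³ × (911/999.9) = 2041 km³ of water.
Spread over 3.48×10^14 m² of ocean, Δh = 2.041×10^12 / 3.48×10^14 = 5.86×10^-3 m = 5.86 mm.

≈ 5.86 mm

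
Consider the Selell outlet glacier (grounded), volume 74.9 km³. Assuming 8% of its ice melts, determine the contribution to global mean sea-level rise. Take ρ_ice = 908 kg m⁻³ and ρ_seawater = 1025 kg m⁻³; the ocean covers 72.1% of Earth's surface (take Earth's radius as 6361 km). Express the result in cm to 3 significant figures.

≈ 1.45×10^-3 cm

Selell: 0.08 × 74.9 km³ × (908/1025) = 5.308 km³ of water.
Spread over 3.67×10^14 m² of ocean, Δh = 5.308×10^9 / 3.67×10^14 = 1.45×10^-5 m = 1.45×10^-3 cm.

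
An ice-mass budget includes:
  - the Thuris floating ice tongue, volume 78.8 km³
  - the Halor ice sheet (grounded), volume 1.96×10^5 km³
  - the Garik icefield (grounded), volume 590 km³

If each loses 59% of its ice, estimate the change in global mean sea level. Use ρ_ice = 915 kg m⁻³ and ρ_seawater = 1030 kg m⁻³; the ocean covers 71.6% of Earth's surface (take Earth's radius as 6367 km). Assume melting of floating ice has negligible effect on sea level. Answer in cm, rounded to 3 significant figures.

The Thuris floating ice tongue is floating and already displaces its own weight of water, so its melt adds essentially nothing to sea level.
Halor: 0.59 × 1.96×10^5 km³ × (915/1030) = 1.027×10^5 km³ of water.
Garik: 0.59 × 590 km³ × (915/1030) = 309.2 km³ of water.
Total added water ≈ 1.030×10^14 m³ over 3.65×10^14 m² → Δh = 0.282 m = 28.2 cm.

≈ 28.2 cm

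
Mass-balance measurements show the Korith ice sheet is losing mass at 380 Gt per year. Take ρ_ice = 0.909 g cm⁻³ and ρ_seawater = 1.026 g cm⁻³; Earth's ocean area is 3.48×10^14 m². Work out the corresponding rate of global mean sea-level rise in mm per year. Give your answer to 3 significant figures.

≈ 1.06 mm/yr

ρ_w = 1.026 g cm⁻³ = 1026 kg m⁻³. Annual water volume added = 380 Gt / ρ_w = 3.800×10^14 kg / 1026 kg m⁻³ = 3.704×10^11 m³.
Δh per year = 3.704×10^11 / 3.48×10^14 = 1.06×10^-3 m = 1.06 mm.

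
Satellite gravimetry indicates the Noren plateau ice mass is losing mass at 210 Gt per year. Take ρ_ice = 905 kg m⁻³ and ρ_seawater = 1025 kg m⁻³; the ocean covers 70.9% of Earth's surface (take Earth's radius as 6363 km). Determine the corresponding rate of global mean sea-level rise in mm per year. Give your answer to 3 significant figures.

ρ_w = 1025 kg m⁻³. Annual water volume added = 210 Gt / ρ_w = 2.100×10^14 kg / 1025 kg m⁻³ = 2.049×10^11 m³.
Δh per year = 2.049×10^11 / 3.61×10^14 = 5.68×10^-4 m = 0.568 mm.

≈ 0.568 mm/yr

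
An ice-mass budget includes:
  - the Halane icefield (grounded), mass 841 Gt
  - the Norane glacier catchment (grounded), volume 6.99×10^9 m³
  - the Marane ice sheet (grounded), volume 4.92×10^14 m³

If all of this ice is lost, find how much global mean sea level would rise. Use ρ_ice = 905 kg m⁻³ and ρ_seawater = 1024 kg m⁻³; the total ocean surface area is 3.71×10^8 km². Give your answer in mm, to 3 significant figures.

Halane: 841 Gt = 8.410×10^14 kg; dividing by ρ_w = 1024 kg m⁻³ gives 8.213×10^11 m³ of water.
Norane: 6.99×10^9 m³ × (905/1024) = 6.178×10^9 m³ of water.
Marane: 4.92×10^14 m³ × (905/1024) = 4.348×10^14 m³ of water.
Total added water ≈ 4.357×10^14 m³ over 3.71×10^14 m² → Δh = 1.17 m = 1170 mm.

≈ 1170 mm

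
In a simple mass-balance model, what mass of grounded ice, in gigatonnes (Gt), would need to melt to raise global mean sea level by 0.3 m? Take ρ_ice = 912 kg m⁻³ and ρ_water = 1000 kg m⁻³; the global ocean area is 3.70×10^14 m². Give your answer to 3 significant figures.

≈ 1.11×10^5 Gt

Required water volume = Δh × A = 0.3 m × 3.70×10^14 m² = 1.110×10^14 m³.
ρ_w = 1000 kg m⁻³, so the mass of water = 1.110×10^14 m³ × 1000 kg m⁻³ = 1.110×10^17 kg = 1.11×10^5 Gt (and the same mass of ice, by conservation).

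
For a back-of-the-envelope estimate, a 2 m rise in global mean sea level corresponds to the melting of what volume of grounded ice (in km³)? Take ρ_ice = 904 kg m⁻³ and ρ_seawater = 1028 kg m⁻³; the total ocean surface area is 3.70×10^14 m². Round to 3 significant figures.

≈ 8.42×10^5 km³

Required water volume = Δh × A = 2 m × 3.70×10^14 m² = 7.400×10^14 m³ = 7.400×10^5 km³.
Ice volume = water volume × ρ_w/ρ_ice = 7.400×10^5 × 1028/904 = 8.42×10^5 km³.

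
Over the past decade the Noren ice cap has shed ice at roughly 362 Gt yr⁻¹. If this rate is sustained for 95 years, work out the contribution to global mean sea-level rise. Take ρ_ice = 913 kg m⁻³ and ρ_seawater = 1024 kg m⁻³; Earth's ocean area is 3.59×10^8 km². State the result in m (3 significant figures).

≈ 0.0935 m

Total mass lost = 362 Gt/yr × 95 yr = 3.439×10^4 Gt = 3.439×10^16 kg.
ρ_w = 1024 kg m⁻³, so water volume = 3.439×10^16 / 1024 = 3.358×10^13 m³.
Δh = 3.358×10^13 / 3.59×10^14 = 0.0935 m.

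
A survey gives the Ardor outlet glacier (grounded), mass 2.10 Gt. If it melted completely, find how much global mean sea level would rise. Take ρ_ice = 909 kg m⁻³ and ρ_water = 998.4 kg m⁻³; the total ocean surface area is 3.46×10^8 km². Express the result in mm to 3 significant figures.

≈ 6.08×10^-3 mm

Ardor: 2.10 Gt = 2.100×10^12 kg; dividing by ρ_w = 998.4 kg m⁻³ gives 2.103×10^9 m³ of water.
Spread over 3.46×10^14 m² of ocean, Δh = 2.103×10^9 / 3.46×10^14 = 6.08×10^-6 m = 6.08×10^-3 mm.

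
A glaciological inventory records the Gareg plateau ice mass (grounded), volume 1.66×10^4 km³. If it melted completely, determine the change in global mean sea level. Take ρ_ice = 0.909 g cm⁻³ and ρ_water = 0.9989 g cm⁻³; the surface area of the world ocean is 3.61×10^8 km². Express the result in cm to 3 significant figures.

Gareg: 1.66×10^4 km³ × (909/998.9) = 1.511×10^4 km³ of water.
Spread over 3.61×10^14 m² of ocean, Δh = 1.511×10^13 / 3.61×10^14 = 0.0418 m = 4.18 cm.

≈ 4.18 cm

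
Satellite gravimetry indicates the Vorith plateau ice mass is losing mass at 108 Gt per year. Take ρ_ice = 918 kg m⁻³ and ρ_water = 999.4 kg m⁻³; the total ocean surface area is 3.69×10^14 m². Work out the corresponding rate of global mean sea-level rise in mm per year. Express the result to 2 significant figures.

≈ 0.29 mm/yr

ρ_w = 999.4 kg m⁻³. Annual water volume added = 108 Gt / ρ_w = 1.080×10^14 kg / 999.4 kg m⁻³ = 1.081×10^11 m³.
Δh per year = 1.081×10^11 / 3.69×10^14 = 2.93×10^-4 m = 0.29 mm.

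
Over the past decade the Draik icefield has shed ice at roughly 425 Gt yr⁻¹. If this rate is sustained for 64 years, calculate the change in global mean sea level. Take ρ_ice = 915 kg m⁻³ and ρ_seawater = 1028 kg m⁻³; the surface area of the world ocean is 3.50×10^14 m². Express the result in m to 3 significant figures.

Total mass lost = 425 Gt/yr × 64 yr = 2.720×10^4 Gt = 2.720×10^16 kg.
ρ_w = 1028 kg m⁻³, so water volume = 2.720×10^16 / 1028 = 2.646×10^13 m³.
Δh = 2.646×10^13 / 3.50×10^14 = 0.0756 m.

≈ 0.0756 m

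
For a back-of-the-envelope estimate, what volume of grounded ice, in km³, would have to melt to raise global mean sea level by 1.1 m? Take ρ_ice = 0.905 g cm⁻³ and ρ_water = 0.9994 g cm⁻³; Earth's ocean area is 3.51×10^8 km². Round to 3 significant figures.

Required water volume = Δh × A = 1.1 m × 3.51×10^14 m² = 3.861×10^14 m³ = 3.861×10^5 km³.
Ice volume = water volume × ρ_w/ρ_ice = 3.861×10^5 × 999.4/905 = 4.26×10^5 km³.

≈ 4.26×10^5 km³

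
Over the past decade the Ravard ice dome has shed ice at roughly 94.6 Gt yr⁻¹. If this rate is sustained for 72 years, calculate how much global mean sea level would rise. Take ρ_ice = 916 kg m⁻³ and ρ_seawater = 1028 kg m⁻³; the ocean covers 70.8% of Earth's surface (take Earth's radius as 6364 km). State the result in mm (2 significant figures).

≈ 18 mm

Total mass lost = 94.6 Gt/yr × 72 yr = 6811 Gt = 6.811×10^15 kg.
ρ_w = 1028 kg m⁻³, so water volume = 6.811×10^15 / 1028 = 6.626×10^12 m³.
Δh = 6.626×10^12 / 3.60×10^14 = 0.0184 m = 18 mm.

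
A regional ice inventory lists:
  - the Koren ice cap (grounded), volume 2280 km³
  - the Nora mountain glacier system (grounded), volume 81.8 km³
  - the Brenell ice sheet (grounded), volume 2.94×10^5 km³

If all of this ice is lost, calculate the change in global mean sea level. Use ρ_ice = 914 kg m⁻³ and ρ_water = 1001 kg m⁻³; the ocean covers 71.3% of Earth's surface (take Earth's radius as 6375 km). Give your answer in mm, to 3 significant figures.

Koren: 2280 km³ × (914/1001) = 2082 km³ of water.
Nora: 81.8 km³ × (914/1001) = 74.69 km³ of water.
Brenell: 2.94×10^5 km³ × (914/1001) = 2.684×10^5 km³ of water.
Total added water ≈ 2.706×10^14 m³ over 3.64×10^14 m² → Δh = 0.743 m = 743 mm.

≈ 743 mm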